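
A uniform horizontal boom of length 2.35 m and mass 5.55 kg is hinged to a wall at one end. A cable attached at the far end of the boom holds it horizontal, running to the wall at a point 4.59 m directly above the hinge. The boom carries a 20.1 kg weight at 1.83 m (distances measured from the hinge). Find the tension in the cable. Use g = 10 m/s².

Sum moments about the hinge (the unknown hinge reaction has zero arm there).
Beam weight: 5.55 × 10 = 55.5 N down at 1.175 m → arm 1.175 m, τ = 55.5 × 1.175 = 65.21 N·m clockwise.
Weight: 20.1 × 10 = 201 N down at 1.83 m → arm 1.83 m, τ = 201 × 1.83 = 367.8 N·m clockwise.
Total clockwise load moment = 433 N·m.
The cable tension T acts at 2.35 m; only its component perpendicular to the boom, T sinθ, produces torque. sinθ = h/√(h²+d²) = 4.59/√(4.59²+2.35²) = 0.8901.
Στ = 0 ⇒ T × 2.35 × 0.8901 = 433 ⇒ T = 433 / 2.092 = 207 N.

T ≈ 207 N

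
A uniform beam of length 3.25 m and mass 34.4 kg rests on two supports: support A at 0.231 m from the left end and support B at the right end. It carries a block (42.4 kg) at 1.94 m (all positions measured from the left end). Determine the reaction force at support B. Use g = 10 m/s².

R_B ≈ 399 N

About support A:
Beam weight: 34.4 × 10 = 344 N down at 1.625 m → arm 1.394 m, τ = 344 × 1.394 = 479.5 N·m clockwise.
Block: 42.4 × 10 = 424 N down at 1.94 m → arm 1.709 m, τ = 424 × 1.709 = 724.6 N·m clockwise.
Net load moment about support A = 1204 N·m clockwise.
Reaction R at support B is upward at 3.25 m, arm 3.019 m → moment R × 3.019 counterclockwise.
For rotational equilibrium, R × 3.019 = 1204, so R = 399 N.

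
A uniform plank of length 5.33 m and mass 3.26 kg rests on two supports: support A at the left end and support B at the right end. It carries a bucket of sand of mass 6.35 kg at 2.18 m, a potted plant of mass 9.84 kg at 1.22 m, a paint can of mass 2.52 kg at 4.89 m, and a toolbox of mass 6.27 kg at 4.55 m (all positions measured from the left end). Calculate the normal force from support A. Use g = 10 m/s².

R_A ≈ 141 N

About support B:
Beam weight: 3.26 × 10 = 32.6 N down at 2.665 m → arm 2.665 m, τ = 32.6 × 2.665 = 86.88 N·m counterclockwise.
Bucket of sand: 6.35 × 10 = 63.5 N down at 2.18 m → arm 3.15 m, τ = 63.5 × 3.15 = 200 N·m counterclockwise.
Potted plant: 9.84 × 10 = 98.4 N down at 1.22 m → arm 4.11 m, τ = 98.4 × 4.11 = 404.4 N·m counterclockwise.
Paint can: 2.52 × 10 = 25.2 N down at 4.89 m → arm 0.44 m, τ = 25.2 × 0.44 = 11.09 N·m counterclockwise.
Toolbox: 6.27 × 10 = 62.7 N down at 4.55 m → arm 0.78 m, τ = 62.7 × 0.78 = 48.91 N·m counterclockwise.
Net load moment about support B = 751.3 N·m counterclockwise.
Reaction R at support A is upward at 0 m, arm 5.33 m → moment R × 5.33 clockwise.
Balancing moments: R × 5.33 = 751.3, giving R = 141 N.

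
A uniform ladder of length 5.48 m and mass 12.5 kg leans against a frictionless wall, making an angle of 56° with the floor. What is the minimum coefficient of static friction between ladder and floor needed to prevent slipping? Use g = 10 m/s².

Take moments about the foot of the ladder.
Ladder weight 12.5×10 = 125 N acts at 2.74 m along the ladder; its horizontal arm is 2.74·cos56° = 1.532 m → τ = 191.5 N·m clockwise.
Wall normal N acts horizontally at the top; its moment arm is the height L sinθ = 5.48·sin56° = 4.543 m, counterclockwise.
For rotational equilibrium, N × 4.543 = 191.5, so N = 42.15 N.
ΣFx = 0 ⇒ f = N_wall = 42.15 N. ΣFy = 0 ⇒ N_floor = 125 N.
μ_min = f / N_floor = 42.15 / 125 = 0.337.

μ_min ≈ 0.337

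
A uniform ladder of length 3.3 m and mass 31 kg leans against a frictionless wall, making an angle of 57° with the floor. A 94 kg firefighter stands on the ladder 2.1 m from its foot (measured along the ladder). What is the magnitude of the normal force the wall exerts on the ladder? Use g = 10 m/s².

N_wall ≈ 489 N

About the foot of the ladder:
Ladder weight 31×10 = 310 N acts at 1.65 m along the ladder; its horizontal arm is 1.65·cos57° = 0.8987 m → τ = 278.6 N·m clockwise.
Firefighter: 94×10 = 940 N at 2.1 m → arm 1.144 m → τ = 1075 N·m clockwise.
Wall normal N acts horizontally at the top; its moment arm is the height L sinθ = 3.3·sin57° = 2.768 m, counterclockwise.
Στ = 0 ⇒ N × 2.768 = 1354 ⇒ N = 489 N.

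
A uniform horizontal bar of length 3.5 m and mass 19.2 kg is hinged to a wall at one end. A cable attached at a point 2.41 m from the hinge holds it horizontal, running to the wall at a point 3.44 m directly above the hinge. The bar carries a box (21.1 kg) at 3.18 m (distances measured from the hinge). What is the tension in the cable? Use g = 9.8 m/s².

Sum moments about the hinge (the unknown hinge reaction has zero arm there).
Beam weight: 19.2 × 9.8 = 188.2 N down at 1.75 m → arm 1.75 m, τ = 188.2 × 1.75 = 329.3 N·m clockwise.
Box: 21.1 × 9.8 = 206.8 N down at 3.18 m → arm 3.18 m, τ = 206.8 × 3.18 = 657.6 N·m clockwise.
Total clockwise load moment = 986.9 N·m.
The cable tension T acts at 2.41 m; only its component perpendicular to the bar, T sinθ, produces torque. sinθ = h/√(h²+d²) = 3.44/√(3.44²+2.41²) = 0.819.
Setting net torque to zero: T × 2.41 × 0.819 = 986.9 → T = 986.9 / 1.974 = 500 N.

T ≈ 500 N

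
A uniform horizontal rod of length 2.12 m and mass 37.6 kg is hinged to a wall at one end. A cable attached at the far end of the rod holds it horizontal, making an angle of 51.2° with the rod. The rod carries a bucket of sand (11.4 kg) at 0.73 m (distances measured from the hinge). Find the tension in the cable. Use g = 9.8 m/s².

T ≈ 286 N

Choose the hinge as the axis so the unknown hinge reaction has zero arm there.
Beam weight: 37.6 × 9.8 = 368.5 N down at 1.06 m → arm 1.06 m, τ = 368.5 × 1.06 = 390.6 N·m clockwise.
Bucket of sand: 11.4 × 9.8 = 111.7 N down at 0.73 m → arm 0.73 m, τ = 111.7 × 0.73 = 81.54 N·m clockwise.
Total clockwise load moment = 472.1 N·m.
The cable tension T acts at 2.12 m; only its component perpendicular to the rod, T sinθ, produces torque. sin 51.2° = 0.7793.
Balancing moments: T × 2.12 × 0.7793 = 472.1, giving T = 472.1 / 1.652 = 286 N.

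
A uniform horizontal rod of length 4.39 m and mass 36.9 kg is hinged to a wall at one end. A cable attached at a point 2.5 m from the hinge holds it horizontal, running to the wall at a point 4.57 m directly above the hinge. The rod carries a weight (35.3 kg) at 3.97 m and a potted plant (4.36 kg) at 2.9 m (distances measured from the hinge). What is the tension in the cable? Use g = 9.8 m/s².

T ≈ 1040 N

Taking torques about the hinge:
Beam weight: 36.9 × 9.8 = 361.6 N down at 2.195 m → arm 2.195 m, τ = 361.6 × 2.195 = 793.7 N·m clockwise.
Weight: 35.3 × 9.8 = 345.9 N down at 3.97 m → arm 3.97 m, τ = 345.9 × 3.97 = 1373 N·m clockwise.
Potted plant: 4.36 × 9.8 = 42.73 N down at 2.9 m → arm 2.9 m, τ = 42.73 × 2.9 = 123.9 N·m clockwise.
Total clockwise load moment = 2291 N·m.
The cable tension T acts at 2.5 m; only its component perpendicular to the rod, T sinθ, produces torque. sinθ = h/√(h²+d²) = 4.57/√(4.57²+2.5²) = 0.8773.
Setting net torque to zero: T × 2.5 × 0.8773 = 2291 → T = 2291 / 2.193 = 1040 N.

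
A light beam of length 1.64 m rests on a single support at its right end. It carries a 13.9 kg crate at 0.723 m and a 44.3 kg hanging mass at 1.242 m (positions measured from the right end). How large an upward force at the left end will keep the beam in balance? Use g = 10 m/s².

Sum moments about the right end (the unknown pivot reaction has zero arm there).
Crate: 13.9 × 10 = 139 N down at 0.723 m → arm 0.723 m, τ = 139 × 0.723 = 100.5 N·m counterclockwise.
Hanging mass: 44.3 × 10 = 443 N down at 1.242 m → arm 1.242 m, τ = 443 × 1.242 = 550.2 N·m counterclockwise.
Net moment of the loads = 650.7 N·m counterclockwise.
The upward force F acts at the left end, arm 1.64 m, giving F × 1.64 clockwise.
Balancing moments: F × 1.64 = 650.7, giving F = 650.7 / 1.64 = 397 N.

F ≈ 397 N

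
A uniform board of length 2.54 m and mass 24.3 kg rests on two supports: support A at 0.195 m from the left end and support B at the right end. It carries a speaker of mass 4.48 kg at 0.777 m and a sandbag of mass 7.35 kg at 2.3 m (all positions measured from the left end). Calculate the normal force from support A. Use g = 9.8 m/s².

R_A ≈ 169 N

Sum moments about support B (its reaction then has zero moment arm).
Beam weight: 24.3 × 9.8 = 238.1 N down at 1.27 m → arm 1.27 m, τ = 238.1 × 1.27 = 302.4 N·m counterclockwise.
Speaker: 4.48 × 9.8 = 43.9 N down at 0.777 m → arm 1.763 m, τ = 43.9 × 1.763 = 77.4 N·m counterclockwise.
Sandbag: 7.35 × 9.8 = 72.03 N down at 2.3 m → arm 0.24 m, τ = 72.03 × 0.24 = 17.29 N·m counterclockwise.
Net load moment about support B = 397.1 N·m counterclockwise.
Reaction R at support A is upward at 0.195 m, arm 2.345 m → moment R × 2.345 clockwise.
For rotational equilibrium, R × 2.345 = 397.1, so R = 169 N.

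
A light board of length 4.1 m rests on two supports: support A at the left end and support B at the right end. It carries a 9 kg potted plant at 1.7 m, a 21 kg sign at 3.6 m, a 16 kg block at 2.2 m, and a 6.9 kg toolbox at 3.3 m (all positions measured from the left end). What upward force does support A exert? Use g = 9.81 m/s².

Choose support B as the axis so its reaction then has zero moment arm.
Potted plant: 9 × 9.81 = 88.29 N down at 1.7 m → arm 2.4 m, τ = 88.29 × 2.4 = 211.9 N·m counterclockwise.
Sign: 21 × 9.81 = 206 N down at 3.6 m → arm 0.5 m, τ = 206 × 0.5 = 103 N·m counterclockwise.
Block: 16 × 9.81 = 157 N down at 2.2 m → arm 1.9 m, τ = 157 × 1.9 = 298.3 N·m counterclockwise.
Toolbox: 6.9 × 9.81 = 67.69 N down at 3.3 m → arm 0.8 m, τ = 67.69 × 0.8 = 54.15 N·m counterclockwise.
Net load moment about support B = 667.4 N·m counterclockwise.
Reaction R at support A is upward at 0 m, arm 4.1 m → moment R × 4.1 clockwise.
Setting net torque to zero: R × 4.1 = 667.4 → R = 163 N.

R_A ≈ 163 N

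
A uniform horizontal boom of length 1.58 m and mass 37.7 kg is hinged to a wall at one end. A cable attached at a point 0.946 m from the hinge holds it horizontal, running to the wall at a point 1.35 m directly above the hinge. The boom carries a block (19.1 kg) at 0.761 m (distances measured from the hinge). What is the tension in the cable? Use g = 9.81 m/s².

T ≈ 561 N

Taking torques about the hinge:
Beam weight: 37.7 × 9.81 = 369.8 N down at 0.79 m → arm 0.79 m, τ = 369.8 × 0.79 = 292.1 N·m clockwise.
Block: 19.1 × 9.81 = 187.4 N down at 0.761 m → arm 0.761 m, τ = 187.4 × 0.761 = 142.6 N·m clockwise.
Total clockwise load moment = 434.7 N·m.
The cable tension T acts at 0.946 m; only its component perpendicular to the boom, T sinθ, produces torque. sinθ = h/√(h²+d²) = 1.35/√(1.35²+0.946²) = 0.8189.
For rotational equilibrium, T × 0.946 × 0.8189 = 434.7, so T = 434.7 / 0.7747 = 561 N.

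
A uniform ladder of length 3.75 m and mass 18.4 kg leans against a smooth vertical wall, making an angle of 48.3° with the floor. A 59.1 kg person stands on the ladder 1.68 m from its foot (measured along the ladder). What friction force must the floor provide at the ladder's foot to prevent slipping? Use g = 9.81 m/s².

Sum moments about the foot of the ladder (the floor normal and friction both act there and drop out).
Ladder weight 18.4×9.81 = 180.5 N acts at 1.875 m along the ladder; its horizontal arm is 1.875·cos48.3° = 1.247 m → τ = 225.1 N·m clockwise.
Person: 59.1×9.81 = 579.8 N at 1.68 m → arm 1.118 m → τ = 648.2 N·m clockwise.
Wall normal N acts horizontally at the top; its moment arm is the height L sinθ = 3.75·sin48.3° = 2.8 m, counterclockwise.
Balancing moments: N × 2.8 = 873.3, giving N = 312 N.
ΣFx = 0: friction at the foot balances the wall's push, so f = N_wall = 312 N.

f ≈ 312 N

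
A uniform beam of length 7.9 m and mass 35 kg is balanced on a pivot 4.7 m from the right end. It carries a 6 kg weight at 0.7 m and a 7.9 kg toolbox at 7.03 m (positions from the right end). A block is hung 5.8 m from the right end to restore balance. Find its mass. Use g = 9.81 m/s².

Taking torques about the pivot (at 4.7 m from the right end):
Beam weight: 35 × 9.81 = 343.4 N down at 3.95 m → arm 0.75 m, τ = 343.4 × 0.75 = 257.5 N·m clockwise.
Weight: 6 × 9.81 = 58.86 N down at 0.7 m → arm 4 m, τ = 58.86 × 4 = 235.4 N·m clockwise.
Toolbox: 7.9 × 9.81 = 77.5 N down at 7.03 m → arm 2.33 m, τ = 77.5 × 2.33 = 180.6 N·m counterclockwise.
Net moment of known loads = 312.3 N·m clockwise.
An unknown mass m at 5.8 m has arm 1.1 m; its moment is m·g·1.1 counterclockwise.
Setting net torque to zero: m × 9.81 × 1.1 = 312.3 → m = 312.3 / (9.81 × 1.1) = 28.9 kg.

m ≈ 28.9 kg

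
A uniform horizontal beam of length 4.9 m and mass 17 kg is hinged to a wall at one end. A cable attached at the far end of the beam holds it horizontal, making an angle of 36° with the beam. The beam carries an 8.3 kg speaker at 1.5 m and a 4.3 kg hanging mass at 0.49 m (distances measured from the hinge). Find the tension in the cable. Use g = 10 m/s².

T ≈ 195 N

Choose the hinge as the axis so the unknown hinge reaction has zero arm there.
Beam weight: 17 × 10 = 170 N down at 2.45 m → arm 2.45 m, τ = 170 × 2.45 = 416.5 N·m clockwise.
Speaker: 8.3 × 10 = 83 N down at 1.5 m → arm 1.5 m, τ = 83 × 1.5 = 124.5 N·m clockwise.
Hanging mass: 4.3 × 10 = 43 N down at 0.49 m → arm 0.49 m, τ = 43 × 0.49 = 21.07 N·m clockwise.
Total clockwise load moment = 562.1 N·m.
The cable tension T acts at 4.9 m; only its component perpendicular to the beam, T sinθ, produces torque. sin 36° = 0.5878.
Στ = 0 ⇒ T × 4.9 × 0.5878 = 562.1 ⇒ T = 562.1 / 2.88 = 195 N.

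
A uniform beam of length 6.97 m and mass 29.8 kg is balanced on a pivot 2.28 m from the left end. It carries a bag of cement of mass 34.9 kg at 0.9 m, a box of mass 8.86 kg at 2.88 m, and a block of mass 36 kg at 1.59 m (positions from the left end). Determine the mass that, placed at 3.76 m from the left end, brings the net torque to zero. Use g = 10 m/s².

m ≈ 21.5 kg

Take moments about the pivot (at 2.28 m from the left end).
Beam weight: 29.8 × 10 = 298 N down at 3.485 m → arm 1.205 m, τ = 298 × 1.205 = 359.1 N·m clockwise.
Bag of cement: 34.9 × 10 = 349 N down at 0.9 m → arm 1.38 m, τ = 349 × 1.38 = 481.6 N·m counterclockwise.
Box: 8.86 × 10 = 88.6 N down at 2.88 m → arm 0.6 m, τ = 88.6 × 0.6 = 53.16 N·m clockwise.
Block: 36 × 10 = 360 N down at 1.59 m → arm 0.69 m, τ = 360 × 0.69 = 248.4 N·m counterclockwise.
Net moment of known loads = 317.7 N·m counterclockwise.
An unknown mass m at 3.76 m has arm 1.48 m; its moment is m·g·1.48 clockwise.
For rotational equilibrium, m × 10 × 1.48 = 317.7, so m = 317.7 / (10 × 1.48) = 21.5 kg.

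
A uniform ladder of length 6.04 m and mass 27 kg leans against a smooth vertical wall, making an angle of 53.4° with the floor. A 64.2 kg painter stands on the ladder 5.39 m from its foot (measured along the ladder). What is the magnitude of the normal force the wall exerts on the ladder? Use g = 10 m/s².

N_wall ≈ 526 N

Sum moments about the foot of the ladder (the floor normal and friction both act there and drop out).
Ladder weight 27×10 = 270 N acts at 3.02 m along the ladder; its horizontal arm is 3.02·cos53.4° = 1.801 m → τ = 486.3 N·m clockwise.
Painter: 64.2×10 = 642 N at 5.39 m → arm 3.214 m → τ = 2063 N·m clockwise.
Wall normal N acts horizontally at the top; its moment arm is the height L sinθ = 6.04·sin53.4° = 4.849 m, counterclockwise.
Setting net torque to zero: N × 4.849 = 2549 → N = 526 N.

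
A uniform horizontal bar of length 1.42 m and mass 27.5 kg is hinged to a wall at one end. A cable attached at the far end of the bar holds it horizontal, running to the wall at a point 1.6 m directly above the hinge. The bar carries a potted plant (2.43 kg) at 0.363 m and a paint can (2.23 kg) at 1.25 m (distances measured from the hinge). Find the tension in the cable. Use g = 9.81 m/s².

Taking torques about the hinge:
Beam weight: 27.5 × 9.81 = 269.8 N down at 0.71 m → arm 0.71 m, τ = 269.8 × 0.71 = 191.6 N·m clockwise.
Potted plant: 2.43 × 9.81 = 23.84 N down at 0.363 m → arm 0.363 m, τ = 23.84 × 0.363 = 8.654 N·m clockwise.
Paint can: 2.23 × 9.81 = 21.88 N down at 1.25 m → arm 1.25 m, τ = 21.88 × 1.25 = 27.35 N·m clockwise.
Total clockwise load moment = 227.6 N·m.
The cable tension T acts at 1.42 m; only its component perpendicular to the bar, T sinθ, produces torque. sinθ = h/√(h²+d²) = 1.6/√(1.6²+1.42²) = 0.7479.
For rotational equilibrium, T × 1.42 × 0.7479 = 227.6, so T = 227.6 / 1.062 = 214 N.

T ≈ 214 N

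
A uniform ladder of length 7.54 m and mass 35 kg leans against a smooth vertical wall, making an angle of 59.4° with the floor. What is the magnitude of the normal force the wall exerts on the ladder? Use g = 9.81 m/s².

N_wall ≈ 102 N

About the foot of the ladder:
Ladder weight 35×9.81 = 343.4 N acts at 3.77 m along the ladder; its horizontal arm is 3.77·cos59.4° = 1.919 m → τ = 659 N·m clockwise.
Wall normal N acts horizontally at the top; its moment arm is the height L sinθ = 7.54·sin59.4° = 6.49 m, counterclockwise.
Setting net torque to zero: N × 6.49 = 659 → N = 102 N.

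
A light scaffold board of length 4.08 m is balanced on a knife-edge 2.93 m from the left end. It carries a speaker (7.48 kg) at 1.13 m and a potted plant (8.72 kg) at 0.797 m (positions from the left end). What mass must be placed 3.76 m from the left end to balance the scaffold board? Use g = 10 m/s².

Sum moments about the knife-edge (at 2.93 m from the left end) (the support reaction has zero arm there).
Speaker: 7.48 × 10 = 74.8 N down at 1.13 m → arm 1.8 m, τ = 74.8 × 1.8 = 134.6 N·m counterclockwise.
Potted plant: 8.72 × 10 = 87.2 N down at 0.797 m → arm 2.133 m, τ = 87.2 × 2.133 = 186 N·m counterclockwise.
Net moment of known loads = 320.6 N·m counterclockwise.
An unknown mass m at 3.76 m has arm 0.83 m; its moment is m·g·0.83 clockwise.
Στ = 0 ⇒ m × 10 × 0.83 = 320.6 ⇒ m = 320.6 / (10 × 0.83) = 38.6 kg.

m ≈ 38.6 kg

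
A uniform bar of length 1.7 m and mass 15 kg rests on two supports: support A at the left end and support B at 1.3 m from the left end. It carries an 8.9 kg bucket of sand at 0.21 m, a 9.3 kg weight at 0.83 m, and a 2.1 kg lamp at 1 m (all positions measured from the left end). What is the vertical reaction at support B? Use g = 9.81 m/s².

R_B ≈ 184 N

Take moments about support A.
Beam weight: 15 × 9.81 = 147.2 N down at 0.85 m → arm 0.85 m, τ = 147.2 × 0.85 = 125.1 N·m clockwise.
Bucket of sand: 8.9 × 9.81 = 87.31 N down at 0.21 m → arm 0.21 m, τ = 87.31 × 0.21 = 18.34 N·m clockwise.
Weight: 9.3 × 9.81 = 91.23 N down at 0.83 m → arm 0.83 m, τ = 91.23 × 0.83 = 75.72 N·m clockwise.
Lamp: 2.1 × 9.81 = 20.6 N down at 1 m → arm 1 m, τ = 20.6 × 1 = 20.6 N·m clockwise.
Net load moment about support A = 239.8 N·m clockwise.
Reaction R at support B is upward at 1.3 m, arm 1.3 m → moment R × 1.3 counterclockwise.
Balancing moments: R × 1.3 = 239.8, giving R = 184 N.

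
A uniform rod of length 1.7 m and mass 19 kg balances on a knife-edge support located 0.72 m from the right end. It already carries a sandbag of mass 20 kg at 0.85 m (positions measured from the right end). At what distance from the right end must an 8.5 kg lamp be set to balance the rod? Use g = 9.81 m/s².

x ≈ 0.124 m from the right end

Taking torques about the knife-edge support (at 0.72 m from the right end):
Beam weight: 19 × 9.81 = 186.4 N down at 0.85 m → arm 0.13 m, τ = 186.4 × 0.13 = 24.23 N·m counterclockwise.
Sandbag: 20 × 9.81 = 196.2 N down at 0.85 m → arm 0.13 m, τ = 196.2 × 0.13 = 25.51 N·m counterclockwise.
Net moment of existing loads = 49.74 N·m counterclockwise.
The lamp weighs 8.5 × 9.81 = 83.39 N and must supply an equal clockwise moment, so its lever arm about the knife-edge support is 49.74 / 83.39 = 0.596 m.
That puts it at 0.72 − 0.596 = 0.124 m from the right end.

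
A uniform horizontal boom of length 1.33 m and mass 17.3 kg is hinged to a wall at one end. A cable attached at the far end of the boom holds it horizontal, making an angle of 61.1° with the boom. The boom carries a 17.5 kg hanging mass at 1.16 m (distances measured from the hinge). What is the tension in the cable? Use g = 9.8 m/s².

T ≈ 268 N

Sum moments about the hinge (the unknown hinge reaction has zero arm there).
Beam weight: 17.3 × 9.8 = 169.5 N down at 0.665 m → arm 0.665 m, τ = 169.5 × 0.665 = 112.7 N·m clockwise.
Hanging mass: 17.5 × 9.8 = 171.5 N down at 1.16 m → arm 1.16 m, τ = 171.5 × 1.16 = 198.9 N·m clockwise.
Total clockwise load moment = 311.6 N·m.
The cable tension T acts at 1.33 m; only its component perpendicular to the boom, T sinθ, produces torque. sin 61.1° = 0.8755.
Στ = 0 ⇒ T × 1.33 × 0.8755 = 311.6 ⇒ T = 311.6 / 1.164 = 268 N.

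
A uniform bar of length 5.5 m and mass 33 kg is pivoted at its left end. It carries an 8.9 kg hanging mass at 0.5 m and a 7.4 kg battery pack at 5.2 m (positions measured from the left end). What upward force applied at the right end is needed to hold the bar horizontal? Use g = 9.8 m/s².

Take moments about the left end.
Beam weight: 33 × 9.8 = 323.4 N down at 2.75 m → arm 2.75 m, τ = 323.4 × 2.75 = 889.3 N·m clockwise.
Hanging mass: 8.9 × 9.8 = 87.22 N down at 0.5 m → arm 0.5 m, τ = 87.22 × 0.5 = 43.61 N·m clockwise.
Battery pack: 7.4 × 9.8 = 72.52 N down at 5.2 m → arm 5.2 m, τ = 72.52 × 5.2 = 377.1 N·m clockwise.
Net moment of the loads = 1310 N·m clockwise.
The upward force F acts at the right end, arm 5.5 m, giving F × 5.5 counterclockwise.
Στ = 0 ⇒ F × 5.5 = 1310 ⇒ F = 1310 / 5.5 = 238 N.

F ≈ 238 N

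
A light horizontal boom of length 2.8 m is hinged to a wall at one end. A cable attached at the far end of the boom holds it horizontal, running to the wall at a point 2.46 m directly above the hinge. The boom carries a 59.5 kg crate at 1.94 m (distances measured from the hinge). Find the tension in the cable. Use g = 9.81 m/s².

Choose the hinge as the axis so the unknown hinge reaction has zero arm there.
Crate: 59.5 × 9.81 = 583.7 N down at 1.94 m → arm 1.94 m, τ = 583.7 × 1.94 = 1132 N·m clockwise.
Total clockwise load moment = 1132 N·m.
The cable tension T acts at 2.8 m; only its component perpendicular to the boom, T sinθ, produces torque. sinθ = h/√(h²+d²) = 2.46/√(2.46²+2.8²) = 0.66.
For rotational equilibrium, T × 2.8 × 0.66 = 1132, so T = 1132 / 1.848 = 613 N.

T ≈ 613 N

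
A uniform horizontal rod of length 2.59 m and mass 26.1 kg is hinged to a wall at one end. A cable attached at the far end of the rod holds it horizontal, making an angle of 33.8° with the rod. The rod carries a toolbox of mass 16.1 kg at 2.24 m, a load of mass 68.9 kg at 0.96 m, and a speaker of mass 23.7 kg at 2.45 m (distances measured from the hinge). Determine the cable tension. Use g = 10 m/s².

T ≈ 1350 N

Taking torques about the hinge:
Beam weight: 26.1 × 10 = 261 N down at 1.295 m → arm 1.295 m, τ = 261 × 1.295 = 338 N·m clockwise.
Toolbox: 16.1 × 10 = 161 N down at 2.24 m → arm 2.24 m, τ = 161 × 2.24 = 360.6 N·m clockwise.
Load: 68.9 × 10 = 689 N down at 0.96 m → arm 0.96 m, τ = 689 × 0.96 = 661.4 N·m clockwise.
Speaker: 23.7 × 10 = 237 N down at 2.45 m → arm 2.45 m, τ = 237 × 2.45 = 580.7 N·m clockwise.
Total clockwise load moment = 1941 N·m.
The cable tension T acts at 2.59 m; only its component perpendicular to the rod, T sinθ, produces torque. sin 33.8° = 0.5563.
Setting net torque to zero: T × 2.59 × 0.5563 = 1941 → T = 1941 / 1.441 = 1350 N.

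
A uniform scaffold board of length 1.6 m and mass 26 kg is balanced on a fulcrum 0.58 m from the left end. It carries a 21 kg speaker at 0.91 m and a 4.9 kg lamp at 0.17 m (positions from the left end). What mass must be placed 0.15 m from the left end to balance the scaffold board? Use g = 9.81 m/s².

m ≈ 24.7 kg

About the fulcrum (at 0.58 m from the left end):
Beam weight: 26 × 9.81 = 255.1 N down at 0.8 m → arm 0.22 m, τ = 255.1 × 0.22 = 56.12 N·m clockwise.
Speaker: 21 × 9.81 = 206 N down at 0.91 m → arm 0.33 m, τ = 206 × 0.33 = 67.98 N·m clockwise.
Lamp: 4.9 × 9.81 = 48.07 N down at 0.17 m → arm 0.41 m, τ = 48.07 × 0.41 = 19.71 N·m counterclockwise.
Net moment of known loads = 104.4 N·m clockwise.
An unknown mass m at 0.15 m has arm 0.43 m; its moment is m·g·0.43 counterclockwise.
Στ = 0 ⇒ m × 9.81 × 0.43 = 104.4 ⇒ m = 104.4 / (9.81 × 0.43) = 24.7 kg.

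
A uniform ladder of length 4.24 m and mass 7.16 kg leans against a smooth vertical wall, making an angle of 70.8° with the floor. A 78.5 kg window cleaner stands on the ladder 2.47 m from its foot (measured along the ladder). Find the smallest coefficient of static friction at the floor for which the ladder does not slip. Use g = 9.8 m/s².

About the foot of the ladder:
Ladder weight 7.16×9.8 = 70.17 N acts at 2.12 m along the ladder; its horizontal arm is 2.12·cos70.8° = 0.6972 m → τ = 48.92 N·m clockwise.
Window cleaner: 78.5×9.8 = 769.3 N at 2.47 m → arm 0.8123 m → τ = 624.9 N·m clockwise.
Wall normal N acts horizontally at the top; its moment arm is the height L sinθ = 4.24·sin70.8° = 4.004 m, counterclockwise.
Setting net torque to zero: N × 4.004 = 673.8 → N = 168.3 N.
ΣFx = 0 ⇒ f = N_wall = 168.3 N. ΣFy = 0 ⇒ N_floor = 839.5 N.
μ_min = f / N_floor = 168.3 / 839.5 = 0.2.

μ_min ≈ 0.2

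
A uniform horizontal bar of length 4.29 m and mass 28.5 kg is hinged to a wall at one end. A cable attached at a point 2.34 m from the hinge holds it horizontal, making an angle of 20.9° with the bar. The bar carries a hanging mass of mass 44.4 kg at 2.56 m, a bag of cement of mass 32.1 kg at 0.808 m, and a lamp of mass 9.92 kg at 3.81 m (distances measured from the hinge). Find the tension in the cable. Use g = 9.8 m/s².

About the hinge:
Beam weight: 28.5 × 9.8 = 279.3 N down at 2.145 m → arm 2.145 m, τ = 279.3 × 2.145 = 599.1 N·m clockwise.
Hanging mass: 44.4 × 9.8 = 435.1 N down at 2.56 m → arm 2.56 m, τ = 435.1 × 2.56 = 1114 N·m clockwise.
Bag of cement: 32.1 × 9.8 = 314.6 N down at 0.808 m → arm 0.808 m, τ = 314.6 × 0.808 = 254.2 N·m clockwise.
Lamp: 9.92 × 9.8 = 97.22 N down at 3.81 m → arm 3.81 m, τ = 97.22 × 3.81 = 370.4 N·m clockwise.
Total clockwise load moment = 2338 N·m.
The cable tension T acts at 2.34 m; only its component perpendicular to the bar, T sinθ, produces torque. sin 20.9° = 0.3567.
Balancing moments: T × 2.34 × 0.3567 = 2338, giving T = 2338 / 0.8347 = 2800 N.

T ≈ 2800 N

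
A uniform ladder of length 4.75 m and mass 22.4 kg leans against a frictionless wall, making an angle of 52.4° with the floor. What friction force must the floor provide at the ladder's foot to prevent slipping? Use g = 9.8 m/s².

Take moments about the foot of the ladder.
Ladder weight 22.4×9.8 = 219.5 N acts at 2.375 m along the ladder; its horizontal arm is 2.375·cos52.4° = 1.449 m → τ = 318.1 N·m clockwise.
Wall normal N acts horizontally at the top; its moment arm is the height L sinθ = 4.75·sin52.4° = 3.763 m, counterclockwise.
Balancing moments: N × 3.763 = 318.1, giving N = 84.5 N.
ΣFx = 0: friction at the foot balances the wall's push, so f = N_wall = 84.5 N.

f ≈ 84.5 N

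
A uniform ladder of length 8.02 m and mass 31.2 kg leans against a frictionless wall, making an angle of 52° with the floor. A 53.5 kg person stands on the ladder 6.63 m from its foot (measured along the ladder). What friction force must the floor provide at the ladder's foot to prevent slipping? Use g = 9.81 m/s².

f ≈ 459 N

Sum moments about the foot of the ladder (the floor normal and friction both act there and drop out).
Ladder weight 31.2×9.81 = 306.1 N acts at 4.01 m along the ladder; its horizontal arm is 4.01·cos52° = 2.469 m → τ = 755.8 N·m clockwise.
Person: 53.5×9.81 = 524.8 N at 6.63 m → arm 4.082 m → τ = 2142 N·m clockwise.
Wall normal N acts horizontally at the top; its moment arm is the height L sinθ = 8.02·sin52° = 6.32 m, counterclockwise.
Στ = 0 ⇒ N × 6.32 = 2898 ⇒ N = 459 N.
ΣFx = 0: friction at the foot balances the wall's push, so f = N_wall = 459 N.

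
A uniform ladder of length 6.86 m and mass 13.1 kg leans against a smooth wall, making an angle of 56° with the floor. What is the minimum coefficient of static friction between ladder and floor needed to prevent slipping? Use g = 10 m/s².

Choose the foot of the ladder as the axis so the floor normal and friction both act there and drop out.
Ladder weight 13.1×10 = 131 N acts at 3.43 m along the ladder; its horizontal arm is 3.43·cos56° = 1.918 m → τ = 251.3 N·m clockwise.
Wall normal N acts horizontally at the top; its moment arm is the height L sinθ = 6.86·sin56° = 5.687 m, counterclockwise.
Setting net torque to zero: N × 5.687 = 251.3 → N = 44.19 N.
ΣFx = 0 ⇒ f = N_wall = 44.19 N. ΣFy = 0 ⇒ N_floor = 131 N.
μ_min = f / N_floor = 44.19 / 131 = 0.337.

μ_min ≈ 0.337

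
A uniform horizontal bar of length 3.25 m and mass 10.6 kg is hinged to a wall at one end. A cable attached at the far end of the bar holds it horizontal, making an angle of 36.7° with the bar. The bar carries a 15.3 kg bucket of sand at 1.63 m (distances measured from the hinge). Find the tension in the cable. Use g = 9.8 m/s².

Choose the hinge as the axis so the unknown hinge reaction has zero arm there.
Beam weight: 10.6 × 9.8 = 103.9 N down at 1.625 m → arm 1.625 m, τ = 103.9 × 1.625 = 168.8 N·m clockwise.
Bucket of sand: 15.3 × 9.8 = 149.9 N down at 1.63 m → arm 1.63 m, τ = 149.9 × 1.63 = 244.3 N·m clockwise.
Total clockwise load moment = 413.1 N·m.
The cable tension T acts at 3.25 m; only its component perpendicular to the bar, T sinθ, produces torque. sin 36.7° = 0.5976.
Στ = 0 ⇒ T × 3.25 × 0.5976 = 413.1 ⇒ T = 413.1 / 1.942 = 213 N.

T ≈ 213 N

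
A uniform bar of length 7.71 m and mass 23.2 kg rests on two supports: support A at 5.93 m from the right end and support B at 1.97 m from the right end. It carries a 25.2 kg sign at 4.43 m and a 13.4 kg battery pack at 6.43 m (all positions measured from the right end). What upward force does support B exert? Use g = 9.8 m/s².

R_B ≈ 196 N

About support A:
Beam weight: 23.2 × 9.8 = 227.4 N down at 3.855 m → arm 2.075 m, τ = 227.4 × 2.075 = 471.9 N·m clockwise.
Sign: 25.2 × 9.8 = 247 N down at 4.43 m → arm 1.5 m, τ = 247 × 1.5 = 370.5 N·m clockwise.
Battery pack: 13.4 × 9.8 = 131.3 N down at 6.43 m → arm 0.5 m, τ = 131.3 × 0.5 = 65.65 N·m counterclockwise.
Net load moment about support A = 776.8 N·m clockwise.
Reaction R at support B is upward at 1.97 m, arm 3.96 m → moment R × 3.96 counterclockwise.
For rotational equilibrium, R × 3.96 = 776.8, so R = 196 N.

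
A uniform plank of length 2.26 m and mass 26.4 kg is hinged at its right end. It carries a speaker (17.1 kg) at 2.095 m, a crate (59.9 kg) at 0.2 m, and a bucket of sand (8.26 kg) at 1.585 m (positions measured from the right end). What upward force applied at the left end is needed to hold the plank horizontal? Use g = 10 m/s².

F ≈ 401 N

Taking torques about the right end:
Beam weight: 26.4 × 10 = 264 N down at 1.13 m → arm 1.13 m, τ = 264 × 1.13 = 298.3 N·m counterclockwise.
Speaker: 17.1 × 10 = 171 N down at 2.095 m → arm 2.095 m, τ = 171 × 2.095 = 358.2 N·m counterclockwise.
Crate: 59.9 × 10 = 599 N down at 0.2 m → arm 0.2 m, τ = 599 × 0.2 = 119.8 N·m counterclockwise.
Bucket of sand: 8.26 × 10 = 82.6 N down at 1.585 m → arm 1.585 m, τ = 82.6 × 1.585 = 130.9 N·m counterclockwise.
Net moment of the loads = 907.2 N·m counterclockwise.
The upward force F acts at the left end, arm 2.26 m, giving F × 2.26 clockwise.
Balancing moments: F × 2.26 = 907.2, giving F = 907.2 / 2.26 = 401 N.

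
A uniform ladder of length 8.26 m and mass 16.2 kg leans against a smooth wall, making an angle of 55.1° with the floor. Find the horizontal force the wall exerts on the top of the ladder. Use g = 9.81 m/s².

Take moments about the foot of the ladder.
Ladder weight 16.2×9.81 = 158.9 N acts at 4.13 m along the ladder; its horizontal arm is 4.13·cos55.1° = 2.363 m → τ = 375.5 N·m clockwise.
Wall normal N acts horizontally at the top; its moment arm is the height L sinθ = 8.26·sin55.1° = 6.774 m, counterclockwise.
Balancing moments: N × 6.774 = 375.5, giving N = 55.4 N.

N_wall ≈ 55.4 N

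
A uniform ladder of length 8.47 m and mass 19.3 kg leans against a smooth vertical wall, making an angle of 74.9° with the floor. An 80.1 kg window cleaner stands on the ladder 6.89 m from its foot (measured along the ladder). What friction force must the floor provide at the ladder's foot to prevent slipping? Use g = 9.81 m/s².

Sum moments about the foot of the ladder (the floor normal and friction both act there and drop out).
Ladder weight 19.3×9.81 = 189.3 N acts at 4.235 m along the ladder; its horizontal arm is 4.235·cos74.9° = 1.103 m → τ = 208.8 N·m clockwise.
Window cleaner: 80.1×9.81 = 785.8 N at 6.89 m → arm 1.795 m → τ = 1411 N·m clockwise.
Wall normal N acts horizontally at the top; its moment arm is the height L sinθ = 8.47·sin74.9° = 8.178 m, counterclockwise.
For rotational equilibrium, N × 8.178 = 1620, so N = 198 N.
ΣFx = 0: friction at the foot balances the wall's push, so f = N_wall = 198 N.

f ≈ 198 N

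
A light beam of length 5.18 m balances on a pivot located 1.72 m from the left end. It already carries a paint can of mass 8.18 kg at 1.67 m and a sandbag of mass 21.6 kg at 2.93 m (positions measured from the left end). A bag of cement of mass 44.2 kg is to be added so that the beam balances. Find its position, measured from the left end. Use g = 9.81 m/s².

Sum moments about the pivot (at 1.72 m from the left end) (the support reaction has zero arm there).
Paint can: 8.18 × 9.81 = 80.25 N down at 1.67 m → arm 0.05 m, τ = 80.25 × 0.05 = 4.013 N·m counterclockwise.
Sandbag: 21.6 × 9.81 = 211.9 N down at 2.93 m → arm 1.21 m, τ = 211.9 × 1.21 = 256.4 N·m clockwise.
Net moment of existing loads = 252.4 N·m clockwise.
The bag of cement weighs 44.2 × 9.81 = 433.6 N and must supply an equal counterclockwise moment, so its lever arm about the pivot is 252.4 / 433.6 = 0.582 m.
That puts it at 1.72 − 0.582 = 1.14 m from the left end.

x ≈ 1.14 m from the left end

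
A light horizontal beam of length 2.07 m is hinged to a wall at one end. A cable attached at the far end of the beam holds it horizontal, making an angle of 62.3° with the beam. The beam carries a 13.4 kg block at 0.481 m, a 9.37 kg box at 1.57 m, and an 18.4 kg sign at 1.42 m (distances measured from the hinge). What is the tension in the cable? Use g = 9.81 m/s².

T ≈ 253 N

About the hinge:
Block: 13.4 × 9.81 = 131.5 N down at 0.481 m → arm 0.481 m, τ = 131.5 × 0.481 = 63.25 N·m clockwise.
Box: 9.37 × 9.81 = 91.92 N down at 1.57 m → arm 1.57 m, τ = 91.92 × 1.57 = 144.3 N·m clockwise.
Sign: 18.4 × 9.81 = 180.5 N down at 1.42 m → arm 1.42 m, τ = 180.5 × 1.42 = 256.3 N·m clockwise.
Total clockwise load moment = 463.9 N·m.
The cable tension T acts at 2.07 m; only its component perpendicular to the beam, T sinθ, produces torque. sin 62.3° = 0.8854.
For rotational equilibrium, T × 2.07 × 0.8854 = 463.9, so T = 463.9 / 1.833 = 253 N.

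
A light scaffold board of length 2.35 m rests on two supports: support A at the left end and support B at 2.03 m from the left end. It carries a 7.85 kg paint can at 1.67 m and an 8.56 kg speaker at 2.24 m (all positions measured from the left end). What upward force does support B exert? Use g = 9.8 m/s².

R_B ≈ 156 N

Taking torques about support A:
Paint can: 7.85 × 9.8 = 76.93 N down at 1.67 m → arm 1.67 m, τ = 76.93 × 1.67 = 128.5 N·m clockwise.
Speaker: 8.56 × 9.8 = 83.89 N down at 2.24 m → arm 2.24 m, τ = 83.89 × 2.24 = 187.9 N·m clockwise.
Net load moment about support A = 316.4 N·m clockwise.
Reaction R at support B is upward at 2.03 m, arm 2.03 m → moment R × 2.03 counterclockwise.
For rotational equilibrium, R × 2.03 = 316.4, so R = 156 N.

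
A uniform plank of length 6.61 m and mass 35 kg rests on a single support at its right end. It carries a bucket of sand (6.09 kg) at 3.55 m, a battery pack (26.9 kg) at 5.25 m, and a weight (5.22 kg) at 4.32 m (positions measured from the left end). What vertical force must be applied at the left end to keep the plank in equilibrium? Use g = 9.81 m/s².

Choose the right end as the axis so the unknown pivot reaction has zero arm there.
Beam weight: 35 × 9.81 = 343.4 N down at 3.305 m → arm 3.305 m, τ = 343.4 × 3.305 = 1135 N·m counterclockwise.
Bucket of sand: 6.09 × 9.81 = 59.74 N down at 3.55 m → arm 3.06 m, τ = 59.74 × 3.06 = 182.8 N·m counterclockwise.
Battery pack: 26.9 × 9.81 = 263.9 N down at 5.25 m → arm 1.36 m, τ = 263.9 × 1.36 = 358.9 N·m counterclockwise.
Weight: 5.22 × 9.81 = 51.21 N down at 4.32 m → arm 2.29 m, τ = 51.21 × 2.29 = 117.3 N·m counterclockwise.
Net moment of the loads = 1794 N·m counterclockwise.
The upward force F acts at the left end, arm 6.61 m, giving F × 6.61 clockwise.
Balancing moments: F × 6.61 = 1794, giving F = 1794 / 6.61 = 271 N.

F ≈ 271 N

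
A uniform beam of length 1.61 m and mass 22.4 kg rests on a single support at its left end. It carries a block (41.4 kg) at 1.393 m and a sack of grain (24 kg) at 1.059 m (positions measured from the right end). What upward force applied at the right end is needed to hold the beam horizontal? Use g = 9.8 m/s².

F ≈ 245 N

Take moments about the left end.
Beam weight: 22.4 × 9.8 = 219.5 N down at 0.805 m → arm 0.805 m, τ = 219.5 × 0.805 = 176.7 N·m clockwise.
Block: 41.4 × 9.8 = 405.7 N down at 1.393 m → arm 0.217 m, τ = 405.7 × 0.217 = 88.04 N·m clockwise.
Sack of grain: 24 × 9.8 = 235.2 N down at 1.059 m → arm 0.551 m, τ = 235.2 × 0.551 = 129.6 N·m clockwise.
Net moment of the loads = 394.3 N·m clockwise.
The upward force F acts at the right end, arm 1.61 m, giving F × 1.61 counterclockwise.
For rotational equilibrium, F × 1.61 = 394.3, so F = 394.3 / 1.61 = 245 N.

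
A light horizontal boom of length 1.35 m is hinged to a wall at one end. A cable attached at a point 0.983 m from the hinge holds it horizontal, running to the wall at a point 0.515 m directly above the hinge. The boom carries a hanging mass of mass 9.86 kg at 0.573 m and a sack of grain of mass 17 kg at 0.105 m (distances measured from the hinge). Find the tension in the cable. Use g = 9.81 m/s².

Choose the hinge as the axis so the unknown hinge reaction has zero arm there.
Hanging mass: 9.86 × 9.81 = 96.73 N down at 0.573 m → arm 0.573 m, τ = 96.73 × 0.573 = 55.43 N·m clockwise.
Sack of grain: 17 × 9.81 = 166.8 N down at 0.105 m → arm 0.105 m, τ = 166.8 × 0.105 = 17.51 N·m clockwise.
Total clockwise load moment = 72.94 N·m.
The cable tension T acts at 0.983 m; only its component perpendicular to the boom, T sinθ, produces torque. sinθ = h/√(h²+d²) = 0.515/√(0.515²+0.983²) = 0.4641.
Balancing moments: T × 0.983 × 0.4641 = 72.94, giving T = 72.94 / 0.4562 = 160 N.

T ≈ 160 N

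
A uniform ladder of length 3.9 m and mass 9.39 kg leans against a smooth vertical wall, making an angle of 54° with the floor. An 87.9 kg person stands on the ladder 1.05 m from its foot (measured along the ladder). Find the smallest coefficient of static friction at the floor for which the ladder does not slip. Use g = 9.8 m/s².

Taking torques about the foot of the ladder:
Ladder weight 9.39×9.8 = 92.02 N acts at 1.95 m along the ladder; its horizontal arm is 1.95·cos54° = 1.146 m → τ = 105.5 N·m clockwise.
Person: 87.9×9.8 = 861.4 N at 1.05 m → arm 0.6172 m → τ = 531.7 N·m clockwise.
Wall normal N acts horizontally at the top; its moment arm is the height L sinθ = 3.9·sin54° = 3.155 m, counterclockwise.
Setting net torque to zero: N × 3.155 = 637.2 → N = 202 N.
ΣFx = 0 ⇒ f = N_wall = 202 N. ΣFy = 0 ⇒ N_floor = 953.4 N.
μ_min = f / N_floor = 202 / 953.4 = 0.212.

μ_min ≈ 0.212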